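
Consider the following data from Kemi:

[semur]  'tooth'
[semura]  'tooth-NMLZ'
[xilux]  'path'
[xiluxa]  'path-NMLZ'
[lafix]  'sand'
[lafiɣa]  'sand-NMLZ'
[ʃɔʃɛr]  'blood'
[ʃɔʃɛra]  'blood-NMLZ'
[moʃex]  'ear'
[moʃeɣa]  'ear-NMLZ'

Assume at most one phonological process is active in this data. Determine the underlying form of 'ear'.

/moʃeɣ/

The root 'ear' surfaces as [moʃex] and [moʃeɣa], with a stem-final [x] ~ [ɣ] alternation.
Compare 'path', with invariant [x] in [xilux] and [xiluxa]: an analysis with underlying /x/ and a rule producing [ɣ] before the NMLZ suffix would wrongly predict alternation here too.
So /ɣ/ is underlying, and a rule of word-final obstruent devoicing — voiced obstruents become voiceless word-finally — gives [x].
So 'ear' = /moʃeɣ/.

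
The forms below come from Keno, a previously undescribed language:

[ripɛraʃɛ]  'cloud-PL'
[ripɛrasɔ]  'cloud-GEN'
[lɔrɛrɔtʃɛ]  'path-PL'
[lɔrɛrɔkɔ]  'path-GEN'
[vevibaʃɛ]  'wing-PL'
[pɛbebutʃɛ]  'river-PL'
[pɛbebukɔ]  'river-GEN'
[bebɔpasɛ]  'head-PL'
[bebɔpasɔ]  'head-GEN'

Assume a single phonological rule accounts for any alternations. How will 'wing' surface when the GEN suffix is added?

The stem for 'cloud' ends in [ʃ] in [ripɛraʃɛ] but [s] in [ripɛrasɔ].
But 'head' keeps [s] in both environments ([bebɔpasɛ], [bebɔpasɔ]), so there is no rule changing /s/ to [ʃ] before the PL suffix.
The underlying segment must be /ʃ/; palato-alveolar /tʃ/ and /ʃ/ become [k] and [s] when no front vowel follows, yielding [s] there.
From [vevibaʃɛ] the stem 'wing' is /vevibaʃ/; when no front vowel follows this yields [vevibasɔ].

[vevibasɔ]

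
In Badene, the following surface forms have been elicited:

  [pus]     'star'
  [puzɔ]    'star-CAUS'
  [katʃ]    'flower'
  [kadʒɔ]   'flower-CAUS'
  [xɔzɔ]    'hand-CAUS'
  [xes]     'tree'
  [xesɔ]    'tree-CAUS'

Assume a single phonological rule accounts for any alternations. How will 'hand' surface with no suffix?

[xɔs]

'star' shows [s] ~ [z] at the end of the stem ([pus] vs [puzɔ]).
The stem 'tree' ([xes], [xesɔ]) shows [s] unchanged in both environments, so [s] cannot be basic with [z] derived before the CAUS suffix.
So /z/ is underlying, and a rule of word-final obstruent devoicing — voiced obstruents become voiceless word-finally — gives [s].
The one attested form of 'hand', [xɔzɔ], shows underlying /xɔz/. Applying the same rule word-finally gives [xɔs].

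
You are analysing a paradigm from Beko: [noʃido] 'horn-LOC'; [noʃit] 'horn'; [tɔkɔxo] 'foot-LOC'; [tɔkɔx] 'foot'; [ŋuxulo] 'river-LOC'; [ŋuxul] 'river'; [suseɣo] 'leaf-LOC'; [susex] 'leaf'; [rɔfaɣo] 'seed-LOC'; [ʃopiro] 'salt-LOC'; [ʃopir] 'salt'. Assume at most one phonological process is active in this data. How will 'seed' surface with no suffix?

[rɔfax]

The root 'leaf' surfaces as [suseɣo] and [susex], with a stem-final [ɣ] ~ [x] alternation.
The stem 'foot' ([tɔkɔxo], [tɔkɔx]) shows [x] unchanged in both environments, so [x] cannot be basic with [ɣ] derived before the LOC suffix.
The underlying segment must be /ɣ/; voiced obstruents become voiceless word-finally, yielding [x] there.
From [rɔfaɣo] the stem 'seed' is /rɔfaɣ/; word-finally this yields [rɔfax].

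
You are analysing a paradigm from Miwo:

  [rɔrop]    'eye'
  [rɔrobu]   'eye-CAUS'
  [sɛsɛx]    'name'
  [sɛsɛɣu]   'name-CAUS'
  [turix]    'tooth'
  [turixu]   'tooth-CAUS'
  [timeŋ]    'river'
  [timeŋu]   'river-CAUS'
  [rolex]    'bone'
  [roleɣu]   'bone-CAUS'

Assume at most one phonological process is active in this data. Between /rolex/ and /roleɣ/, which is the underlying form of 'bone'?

/roleɣ/

The stem for 'bone' ends in [x] in [rolex] but [ɣ] in [roleɣu].
But 'tooth' keeps [x] in both environments ([turix], [turixu]), so there is no rule changing /x/ to [ɣ] before the CAUS suffix.
Therefore /ɣ/ is basic and [x] is derived by word-final obstruent devoicing (voiced obstruents become voiceless word-finally).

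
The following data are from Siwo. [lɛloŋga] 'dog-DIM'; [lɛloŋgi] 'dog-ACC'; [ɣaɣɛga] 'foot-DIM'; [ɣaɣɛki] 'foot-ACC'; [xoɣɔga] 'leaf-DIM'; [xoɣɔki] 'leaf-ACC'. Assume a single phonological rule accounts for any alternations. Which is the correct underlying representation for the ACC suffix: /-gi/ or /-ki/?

The ACC morpheme has two allomorphs, [-gi] and [-ki].
The DIM suffix, which begins with [g], is invariant after every stem; so [g] is not altered by any rule here.
So the underlying form is /-ki/, and voiceless stops become voiced after a nasal.

/-ki/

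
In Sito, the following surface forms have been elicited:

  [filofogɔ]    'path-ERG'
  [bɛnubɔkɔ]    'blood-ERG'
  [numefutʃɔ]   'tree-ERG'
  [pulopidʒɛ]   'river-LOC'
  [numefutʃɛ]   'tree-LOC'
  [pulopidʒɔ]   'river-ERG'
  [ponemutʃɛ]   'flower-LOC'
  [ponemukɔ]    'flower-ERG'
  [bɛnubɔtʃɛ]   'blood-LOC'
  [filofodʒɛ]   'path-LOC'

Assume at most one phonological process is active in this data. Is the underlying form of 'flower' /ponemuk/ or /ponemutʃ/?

The stem for 'flower' ends in [tʃ] in [ponemutʃɛ] but [k] in [ponemukɔ].
Compare 'tree', with invariant [tʃ] in [numefutʃɛ] and [numefutʃɔ]: an analysis with underlying /tʃ/ and a rule producing [k] before the ERG suffix would wrongly predict alternation here too.
The underlying segment must be /k/; /k/ and /g/ become palato-alveolar [tʃ] and [dʒ] before a front vowel, yielding [tʃ] there.

/ponemuk/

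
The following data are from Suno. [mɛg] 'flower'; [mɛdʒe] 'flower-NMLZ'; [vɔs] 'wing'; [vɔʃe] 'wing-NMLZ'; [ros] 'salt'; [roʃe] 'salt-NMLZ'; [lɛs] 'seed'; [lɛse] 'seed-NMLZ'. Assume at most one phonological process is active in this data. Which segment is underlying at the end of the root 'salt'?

The stem for 'salt' ends in [s] in [ros] but [ʃ] in [roʃe].
The stem 'seed' ([lɛs], [lɛse]) shows [s] unchanged in both environments, so [s] cannot be basic with [ʃ] derived before the NMLZ suffix.
So /ʃ/ is underlying, and a rule of depalatalization — palato-alveolar /dʒ/ and /ʃ/ become [g] and [s] when no front vowel follows — gives [s].

/ʃ/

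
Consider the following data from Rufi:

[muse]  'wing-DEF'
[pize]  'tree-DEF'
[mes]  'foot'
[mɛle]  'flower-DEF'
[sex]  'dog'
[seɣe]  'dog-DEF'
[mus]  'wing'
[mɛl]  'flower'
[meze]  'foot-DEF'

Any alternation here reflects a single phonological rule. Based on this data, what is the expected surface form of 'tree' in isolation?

[pis]

The stem for 'foot' ends in [z] in [meze] but [s] in [mes].
Compare 'wing', with invariant [s] in [muse] and [mus]: an analysis with underlying /s/ and a rule producing [z] before the DEF suffix would wrongly predict alternation here too.
The underlying segment must be /z/; voiced obstruents become voiceless word-finally, yielding [s] there.
From [pize] the stem 'tree' is /piz/; word-finally this yields [pis].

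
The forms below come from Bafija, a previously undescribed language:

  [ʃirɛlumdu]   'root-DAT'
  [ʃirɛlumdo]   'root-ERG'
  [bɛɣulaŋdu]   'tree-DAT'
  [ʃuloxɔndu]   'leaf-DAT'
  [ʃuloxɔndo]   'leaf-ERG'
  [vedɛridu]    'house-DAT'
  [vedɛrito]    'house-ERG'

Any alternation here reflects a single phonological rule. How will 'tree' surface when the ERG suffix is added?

[bɛɣulaŋdo]

The ERG morpheme has two allomorphs, [-do] and [-to].
By contrast the DAT suffix keeps its initial [d] throughout — that segment must be underlying.
So the underlying form is /-to/, and voiceless stops become voiced after a nasal.
After 'tree', which ends in a nasal, the suffix surfaces as [-do], giving [bɛɣulaŋdo].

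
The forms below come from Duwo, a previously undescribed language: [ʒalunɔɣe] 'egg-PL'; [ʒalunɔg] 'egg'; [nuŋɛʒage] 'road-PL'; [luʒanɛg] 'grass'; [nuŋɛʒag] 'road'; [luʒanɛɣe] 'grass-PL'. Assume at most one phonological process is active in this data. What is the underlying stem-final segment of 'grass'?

'grass' shows [g] ~ [ɣ] at the end of the stem ([luʒanɛg] vs [luʒanɛɣe]).
The stem 'road' ([nuŋɛʒag], [nuŋɛʒage]) shows [g] unchanged in both environments, so [g] cannot be basic with [ɣ] derived before the PL suffix.
Therefore /ɣ/ is basic and [g] is derived by word-final hardening (voiced fricatives become stops word-finally).

/ɣ/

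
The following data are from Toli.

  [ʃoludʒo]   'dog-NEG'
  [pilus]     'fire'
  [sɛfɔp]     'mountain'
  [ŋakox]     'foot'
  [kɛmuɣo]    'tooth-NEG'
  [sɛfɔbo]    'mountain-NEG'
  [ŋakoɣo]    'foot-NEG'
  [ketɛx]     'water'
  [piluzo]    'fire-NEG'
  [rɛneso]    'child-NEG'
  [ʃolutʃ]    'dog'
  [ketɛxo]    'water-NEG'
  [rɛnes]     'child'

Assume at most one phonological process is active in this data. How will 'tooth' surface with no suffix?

The stem for 'foot' ends in [ɣ] in [ŋakoɣo] but [x] in [ŋakox].
Compare 'water', with invariant [x] in [ketɛxo] and [ketɛx]: an analysis with underlying /x/ and a rule producing [ɣ] before the NEG suffix would wrongly predict alternation here too.
Therefore /ɣ/ is basic and [x] is derived by word-final obstruent devoicing (voiced obstruents become voiceless word-finally).
The one attested form of 'tooth', [kɛmuɣo], shows underlying /kɛmuɣ/. Applying the same rule word-finally gives [kɛmux].

[kɛmux]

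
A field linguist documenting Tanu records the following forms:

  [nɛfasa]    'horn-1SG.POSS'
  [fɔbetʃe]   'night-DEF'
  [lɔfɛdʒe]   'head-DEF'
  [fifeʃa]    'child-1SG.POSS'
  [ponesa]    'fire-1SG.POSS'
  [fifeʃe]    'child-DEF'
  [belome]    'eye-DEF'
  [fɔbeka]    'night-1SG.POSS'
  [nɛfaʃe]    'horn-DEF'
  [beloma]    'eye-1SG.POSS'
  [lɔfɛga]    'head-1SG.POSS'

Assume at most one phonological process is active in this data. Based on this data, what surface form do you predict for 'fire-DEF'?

[poneʃe]

In [nɛfasa] and [nɛfaʃe] the final segment of 'horn' alternates: [s] ~ [ʃ].
If /ʃ/ were underlying and a rule turned it into [s] before the 1SG.POSS suffix, 'child' would also alternate; but it has [ʃ] in both [fifeʃa] and [fifeʃe].
The alternation reflects palatalization before a front vowel: /k/, /g/ and /s/ become palato-alveolar [tʃ], [dʒ] and [ʃ] before a front vowel. /s/ is underlying.
The one attested form of 'fire', [ponesa], shows underlying /pones/. Applying the same rule before a front vowel gives [poneʃe].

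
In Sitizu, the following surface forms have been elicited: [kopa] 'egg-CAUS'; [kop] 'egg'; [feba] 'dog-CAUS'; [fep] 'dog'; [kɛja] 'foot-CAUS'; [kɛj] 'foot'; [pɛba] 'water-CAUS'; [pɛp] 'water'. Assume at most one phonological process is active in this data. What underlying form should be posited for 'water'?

In [pɛba] and [pɛp] the final segment of 'water' alternates: [b] ~ [p].
But 'egg' keeps [p] in both environments ([kopa], [kop]), so there is no rule changing /p/ to [b] before the CAUS suffix.
Therefore /b/ is basic and [p] is derived by word-final obstruent devoicing (voiced obstruents become voiceless word-finally).
The underlying form of 'water' is therefore /pɛb/.

/pɛb/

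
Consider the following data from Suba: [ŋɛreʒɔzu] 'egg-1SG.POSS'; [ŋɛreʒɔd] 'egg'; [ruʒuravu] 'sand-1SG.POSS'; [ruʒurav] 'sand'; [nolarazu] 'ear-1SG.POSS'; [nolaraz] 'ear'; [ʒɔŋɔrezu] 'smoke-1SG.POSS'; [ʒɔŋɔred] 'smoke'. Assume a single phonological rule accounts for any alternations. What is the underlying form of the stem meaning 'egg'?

/ŋɛreʒɔd/

The root 'egg' surfaces as [ŋɛreʒɔzu] and [ŋɛreʒɔd], with a stem-final [z] ~ [d] alternation.
But 'ear' keeps [z] in both environments ([nolarazu], [nolaraz]), so there is no rule changing /z/ to [d] in isolation.
So /d/ is underlying, and a rule of intervocalic spirantization — voiced stops become fricatives between vowels — gives [z].
Hence 'egg' is /ŋɛreʒɔd/ underlyingly.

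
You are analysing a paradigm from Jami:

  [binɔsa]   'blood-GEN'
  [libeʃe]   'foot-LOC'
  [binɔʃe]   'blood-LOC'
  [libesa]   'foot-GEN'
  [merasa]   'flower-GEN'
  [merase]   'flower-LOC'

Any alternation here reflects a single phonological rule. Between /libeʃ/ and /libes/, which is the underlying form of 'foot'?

'foot' shows [s] ~ [ʃ] at the end of the stem ([libesa] vs [libeʃe]).
If /s/ were underlying and a rule turned it into [ʃ] before the LOC suffix, 'flower' would also alternate; but it has [s] in both [merasa] and [merase].
Therefore /ʃ/ is basic and [s] is derived by depalatalization (palato-alveolar /ʃ/ becomes [s] when no front vowel follows).

/libeʃ/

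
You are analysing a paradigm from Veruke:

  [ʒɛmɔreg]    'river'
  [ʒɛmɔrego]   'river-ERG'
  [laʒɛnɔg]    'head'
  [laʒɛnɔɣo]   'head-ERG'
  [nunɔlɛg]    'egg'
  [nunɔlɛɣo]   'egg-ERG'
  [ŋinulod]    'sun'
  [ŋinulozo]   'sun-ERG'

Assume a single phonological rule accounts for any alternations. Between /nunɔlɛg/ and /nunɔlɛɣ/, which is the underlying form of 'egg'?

/nunɔlɛɣ/

In [nunɔlɛg] and [nunɔlɛɣo] the final segment of 'egg' alternates: [g] ~ [ɣ].
The stem 'river' ([ʒɛmɔreg], [ʒɛmɔrego]) shows [g] unchanged in both environments, so [g] cannot be basic with [ɣ] derived before the ERG suffix.
Therefore /ɣ/ is basic and [g] is derived by word-final hardening (voiced fricatives become stops word-finally).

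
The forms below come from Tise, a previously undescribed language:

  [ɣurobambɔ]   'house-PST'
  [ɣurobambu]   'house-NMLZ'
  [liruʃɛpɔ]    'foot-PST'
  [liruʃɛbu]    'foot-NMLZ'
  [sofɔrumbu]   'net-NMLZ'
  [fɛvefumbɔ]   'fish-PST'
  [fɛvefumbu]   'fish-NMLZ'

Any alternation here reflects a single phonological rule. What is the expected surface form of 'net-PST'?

[sofɔrumbɔ]

The PST suffix surfaces as [-bɔ] and [-pɔ], depending on the final segment of the stem.
By contrast the NMLZ suffix keeps its initial [b] throughout — that segment must be underlying.
So the underlying form is /-pɔ/, and voiceless stops become voiced after a nasal.
After 'net', which ends in a nasal, the suffix surfaces as [-bɔ], giving [sofɔrumbɔ].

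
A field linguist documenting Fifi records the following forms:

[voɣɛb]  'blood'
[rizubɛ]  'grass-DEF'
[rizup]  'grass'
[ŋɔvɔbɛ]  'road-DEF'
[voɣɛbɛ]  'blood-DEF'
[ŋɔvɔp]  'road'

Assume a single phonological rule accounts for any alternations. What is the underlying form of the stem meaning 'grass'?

The root 'grass' surfaces as [rizup] and [rizubɛ], with a stem-final [p] ~ [b] alternation.
Compare 'blood', with invariant [b] in [voɣɛb] and [voɣɛbɛ]: an analysis with underlying /b/ and a rule producing [p] in isolation would wrongly predict alternation here too.
So /p/ is underlying, and a rule of intervocalic voicing — voiceless stops become voiced between vowels — gives [b].
So 'grass' = /rizup/.

/rizup/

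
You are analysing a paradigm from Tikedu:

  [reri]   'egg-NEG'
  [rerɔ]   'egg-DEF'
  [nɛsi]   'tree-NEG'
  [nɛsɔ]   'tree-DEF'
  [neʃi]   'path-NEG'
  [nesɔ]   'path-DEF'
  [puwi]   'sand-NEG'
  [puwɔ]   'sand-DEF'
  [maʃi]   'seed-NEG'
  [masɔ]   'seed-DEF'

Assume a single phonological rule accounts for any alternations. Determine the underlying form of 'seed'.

The stem for 'seed' ends in [ʃ] in [maʃi] but [s] in [masɔ].
Compare 'tree', with invariant [s] in [nɛsi] and [nɛsɔ]: an analysis with underlying /s/ and a rule producing [ʃ] before the NEG suffix would wrongly predict alternation here too.
So /ʃ/ is underlying, and a rule of depalatalization — palato-alveolar /ʃ/ becomes [s] when no front vowel follows — gives [s].
So 'seed' = /maʃ/.

/maʃ/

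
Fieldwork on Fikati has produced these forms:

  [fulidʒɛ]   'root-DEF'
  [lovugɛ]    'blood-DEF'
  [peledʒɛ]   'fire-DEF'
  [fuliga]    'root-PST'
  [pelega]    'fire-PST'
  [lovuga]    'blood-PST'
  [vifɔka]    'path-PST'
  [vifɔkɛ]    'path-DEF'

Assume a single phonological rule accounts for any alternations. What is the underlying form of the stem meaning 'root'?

The stem for 'root' ends in [g] in [fuliga] but [dʒ] in [fulidʒɛ].
The stem 'blood' ([lovuga], [lovugɛ]) shows [g] unchanged in both environments, so [g] cannot be basic with [dʒ] derived before the DEF suffix.
The underlying segment must be /dʒ/; palato-alveolar /dʒ/ becomes [g] when no front vowel follows, yielding [g] there.
So 'root' = /fulidʒ/.

/fulidʒ/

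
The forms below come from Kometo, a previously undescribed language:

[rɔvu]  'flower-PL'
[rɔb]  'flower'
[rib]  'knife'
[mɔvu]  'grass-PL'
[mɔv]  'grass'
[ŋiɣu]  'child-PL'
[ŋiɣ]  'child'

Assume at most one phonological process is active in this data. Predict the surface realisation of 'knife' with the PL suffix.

In [rɔvu] and [rɔb] the final segment of 'flower' alternates: [v] ~ [b].
But 'grass' keeps [v] in both environments ([mɔvu], [mɔv]), so there is no rule changing /v/ to [b] in isolation.
So /b/ is underlying, and a rule of intervocalic spirantization — voiced stops become fricatives between vowels — gives [v].
The one attested form of 'knife', [rib], shows underlying /rib/. Applying the same rule between vowels gives [rivu].

[rivu]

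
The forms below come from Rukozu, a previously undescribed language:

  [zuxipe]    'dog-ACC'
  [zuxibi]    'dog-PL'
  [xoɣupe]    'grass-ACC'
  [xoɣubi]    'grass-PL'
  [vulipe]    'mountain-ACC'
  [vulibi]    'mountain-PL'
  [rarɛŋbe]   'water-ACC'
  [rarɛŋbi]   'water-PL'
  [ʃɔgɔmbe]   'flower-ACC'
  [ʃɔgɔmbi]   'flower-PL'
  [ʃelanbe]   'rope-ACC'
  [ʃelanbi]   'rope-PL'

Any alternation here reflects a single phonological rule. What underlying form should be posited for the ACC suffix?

The ACC morpheme has two allomorphs, [-be] and [-pe].
By contrast the PL suffix keeps its initial [b] throughout — that segment must be underlying.
The ACC suffix is therefore /-pe/ underlyingly, with post-nasal voicing: voiceless stops become voiced after a nasal.

/-pe/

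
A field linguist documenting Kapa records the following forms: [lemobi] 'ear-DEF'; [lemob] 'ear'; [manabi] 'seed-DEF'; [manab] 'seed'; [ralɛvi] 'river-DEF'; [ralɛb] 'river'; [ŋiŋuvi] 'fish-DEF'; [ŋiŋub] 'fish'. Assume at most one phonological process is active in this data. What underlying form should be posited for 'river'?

'river' shows [v] ~ [b] at the end of the stem ([ralɛvi] vs [ralɛb]).
Compare 'ear', with invariant [b] in [lemobi] and [lemob]: an analysis with underlying /b/ and a rule producing [v] before the DEF suffix would wrongly predict alternation here too.
The alternation reflects word-final hardening: voiced fricatives become stops word-finally. /v/ is underlying.

/ralɛv/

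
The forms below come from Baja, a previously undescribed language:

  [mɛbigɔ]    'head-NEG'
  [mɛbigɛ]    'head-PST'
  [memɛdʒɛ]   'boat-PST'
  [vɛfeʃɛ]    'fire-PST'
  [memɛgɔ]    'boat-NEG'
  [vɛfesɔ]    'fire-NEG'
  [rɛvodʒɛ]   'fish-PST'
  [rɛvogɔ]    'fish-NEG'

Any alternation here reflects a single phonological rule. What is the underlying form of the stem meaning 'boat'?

/memɛdʒ/

The stem for 'boat' ends in [g] in [memɛgɔ] but [dʒ] in [memɛdʒɛ].
Compare 'head', with invariant [g] in [mɛbigɔ] and [mɛbigɛ]: an analysis with underlying /g/ and a rule producing [dʒ] before the PST suffix would wrongly predict alternation here too.
Therefore /dʒ/ is basic and [g] is derived by depalatalization (palato-alveolar /dʒ/ and /ʃ/ become [g] and [s] when no front vowel follows).
The underlying form of 'boat' is therefore /memɛdʒ/.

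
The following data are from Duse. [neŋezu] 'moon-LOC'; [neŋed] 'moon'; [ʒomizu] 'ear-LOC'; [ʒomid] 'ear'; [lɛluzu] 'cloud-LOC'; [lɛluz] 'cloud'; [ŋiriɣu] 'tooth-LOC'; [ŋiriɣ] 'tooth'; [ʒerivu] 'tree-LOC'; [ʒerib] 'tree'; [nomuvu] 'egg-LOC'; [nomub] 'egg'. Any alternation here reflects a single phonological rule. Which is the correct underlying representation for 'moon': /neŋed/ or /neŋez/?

The root 'moon' surfaces as [neŋezu] and [neŋed], with a stem-final [z] ~ [d] alternation.
Compare 'cloud', with invariant [z] in [lɛluzu] and [lɛluz]: an analysis with underlying /z/ and a rule producing [d] in isolation would wrongly predict alternation here too.
The alternation reflects intervocalic spirantization: voiced stops become fricatives between vowels. /d/ is underlying.

/neŋed/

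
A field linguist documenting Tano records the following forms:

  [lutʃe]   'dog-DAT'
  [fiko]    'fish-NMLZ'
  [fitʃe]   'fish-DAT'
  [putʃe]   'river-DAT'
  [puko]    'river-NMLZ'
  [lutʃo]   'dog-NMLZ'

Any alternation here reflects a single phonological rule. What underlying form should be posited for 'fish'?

/fik/

In [fitʃe] and [fiko] the final segment of 'fish' alternates: [tʃ] ~ [k].
The stem 'dog' ([lutʃe], [lutʃo]) shows [tʃ] unchanged in both environments, so [tʃ] cannot be basic with [k] derived before the NMLZ suffix.
So /k/ is underlying, and a rule of palatalization before a front vowel — /k/ becomes palato-alveolar [tʃ] before a front vowel — gives [tʃ].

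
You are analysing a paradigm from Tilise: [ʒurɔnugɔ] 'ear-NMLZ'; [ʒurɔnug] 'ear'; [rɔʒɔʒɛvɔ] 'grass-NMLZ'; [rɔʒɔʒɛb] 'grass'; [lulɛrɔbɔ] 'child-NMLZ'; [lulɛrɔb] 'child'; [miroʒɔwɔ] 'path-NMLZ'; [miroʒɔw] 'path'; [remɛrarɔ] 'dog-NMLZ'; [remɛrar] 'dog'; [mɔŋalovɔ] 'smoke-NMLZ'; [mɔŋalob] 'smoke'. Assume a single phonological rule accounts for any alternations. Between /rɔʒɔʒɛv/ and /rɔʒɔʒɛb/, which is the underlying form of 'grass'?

/rɔʒɔʒɛv/

'grass' shows [v] ~ [b] at the end of the stem ([rɔʒɔʒɛvɔ] vs [rɔʒɔʒɛb]).
But 'child' keeps [b] in both environments ([lulɛrɔbɔ], [lulɛrɔb]), so there is no rule changing /b/ to [v] before the NMLZ suffix.
Therefore /v/ is basic and [b] is derived by word-final hardening (voiced fricatives become stops word-finally).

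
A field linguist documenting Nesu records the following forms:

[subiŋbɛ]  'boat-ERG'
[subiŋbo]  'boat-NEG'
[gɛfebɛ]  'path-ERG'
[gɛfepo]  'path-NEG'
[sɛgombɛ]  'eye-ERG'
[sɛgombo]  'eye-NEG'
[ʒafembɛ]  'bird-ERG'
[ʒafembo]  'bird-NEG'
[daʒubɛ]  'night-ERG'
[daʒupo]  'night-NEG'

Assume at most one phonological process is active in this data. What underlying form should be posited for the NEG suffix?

The NEG suffix surfaces as [-bo] and [-po], depending on the final segment of the stem.
The ERG suffix, which begins with [b], is invariant after every stem; so [b] is not altered by any rule here.
So the underlying form is /-po/, and voiceless stops become voiced after a nasal.

/-po/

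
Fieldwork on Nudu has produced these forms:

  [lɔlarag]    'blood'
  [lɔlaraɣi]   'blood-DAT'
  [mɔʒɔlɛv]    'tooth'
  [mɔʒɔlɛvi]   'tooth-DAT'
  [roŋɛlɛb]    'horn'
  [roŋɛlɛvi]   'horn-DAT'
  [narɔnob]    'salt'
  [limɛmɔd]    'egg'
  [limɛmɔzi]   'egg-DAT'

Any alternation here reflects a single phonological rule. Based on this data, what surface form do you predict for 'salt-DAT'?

[narɔnovi]

'horn' shows [b] ~ [v] at the end of the stem ([roŋɛlɛb] vs [roŋɛlɛvi]).
If /v/ were underlying and a rule turned it into [b] in isolation, 'tooth' would also alternate; but it has [v] in both [mɔʒɔlɛv] and [mɔʒɔlɛvi].
Therefore /b/ is basic and [v] is derived by intervocalic spirantization (voiced stops become fricatives between vowels).
From [narɔnob] the stem 'salt' is /narɔnob/; between vowels this yields [narɔnovi].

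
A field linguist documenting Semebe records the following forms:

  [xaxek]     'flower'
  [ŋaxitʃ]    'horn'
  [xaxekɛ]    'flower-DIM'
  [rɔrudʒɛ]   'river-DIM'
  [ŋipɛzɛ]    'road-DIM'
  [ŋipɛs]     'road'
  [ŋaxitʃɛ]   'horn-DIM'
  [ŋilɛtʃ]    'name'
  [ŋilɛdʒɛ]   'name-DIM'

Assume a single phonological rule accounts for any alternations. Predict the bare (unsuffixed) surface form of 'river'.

'name' shows [tʃ] ~ [dʒ] at the end of the stem ([ŋilɛtʃ] vs [ŋilɛdʒɛ]).
If /tʃ/ were underlying and a rule turned it into [dʒ] before the DIM suffix, 'horn' would also alternate; but it has [tʃ] in both [ŋaxitʃ] and [ŋaxitʃɛ].
The underlying segment must be /dʒ/; voiced obstruents become voiceless word-finally, yielding [tʃ] there.
The one attested form of 'river', [rɔrudʒɛ], shows underlying /rɔrudʒ/. Applying the same rule word-finally gives [rɔrutʃ].

[rɔrutʃ]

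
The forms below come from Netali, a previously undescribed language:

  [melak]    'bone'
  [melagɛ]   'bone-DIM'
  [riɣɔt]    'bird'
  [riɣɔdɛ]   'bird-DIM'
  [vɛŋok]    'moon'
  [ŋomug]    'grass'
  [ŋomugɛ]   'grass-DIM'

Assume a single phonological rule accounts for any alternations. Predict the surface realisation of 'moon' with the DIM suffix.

[vɛŋogɛ]

'bone' shows [k] ~ [g] at the end of the stem ([melak] vs [melagɛ]).
But 'grass' keeps [g] in both environments ([ŋomug], [ŋomugɛ]), so there is no rule changing /g/ to [k] in isolation.
The alternation reflects intervocalic voicing: voiceless stops become voiced between vowels. /k/ is underlying.
The one attested form of 'moon', [vɛŋok], shows underlying /vɛŋok/. Applying the same rule between vowels gives [vɛŋogɛ].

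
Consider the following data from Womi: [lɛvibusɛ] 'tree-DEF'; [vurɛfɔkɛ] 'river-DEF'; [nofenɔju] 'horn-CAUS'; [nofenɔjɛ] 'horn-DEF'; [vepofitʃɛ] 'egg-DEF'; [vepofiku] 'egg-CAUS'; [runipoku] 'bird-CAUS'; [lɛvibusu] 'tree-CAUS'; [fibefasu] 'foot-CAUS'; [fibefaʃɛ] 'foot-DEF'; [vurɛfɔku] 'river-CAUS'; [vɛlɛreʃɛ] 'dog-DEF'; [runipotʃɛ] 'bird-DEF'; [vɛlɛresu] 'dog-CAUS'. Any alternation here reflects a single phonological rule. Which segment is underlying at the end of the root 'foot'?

/ʃ/

'foot' shows [s] ~ [ʃ] at the end of the stem ([fibefasu] vs [fibefaʃɛ]).
But 'tree' keeps [s] in both environments ([lɛvibusu], [lɛvibusɛ]), so there is no rule changing /s/ to [ʃ] before the DEF suffix.
So /ʃ/ is underlying, and a rule of depalatalization — palato-alveolar /tʃ/ and /ʃ/ become [k] and [s] when no front vowel follows — gives [s].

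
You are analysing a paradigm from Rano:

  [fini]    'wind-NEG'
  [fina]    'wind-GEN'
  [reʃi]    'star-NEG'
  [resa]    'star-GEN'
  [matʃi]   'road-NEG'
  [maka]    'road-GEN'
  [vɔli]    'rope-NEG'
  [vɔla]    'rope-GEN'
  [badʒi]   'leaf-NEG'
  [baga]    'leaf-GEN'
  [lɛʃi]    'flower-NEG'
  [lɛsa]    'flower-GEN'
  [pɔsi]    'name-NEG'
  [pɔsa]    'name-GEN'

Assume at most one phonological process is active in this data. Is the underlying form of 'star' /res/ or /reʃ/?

/reʃ/

The root 'star' surfaces as [reʃi] and [resa], with a stem-final [ʃ] ~ [s] alternation.
But 'name' keeps [s] in both environments ([pɔsi], [pɔsa]), so there is no rule changing /s/ to [ʃ] before the NEG suffix.
So /ʃ/ is underlying, and a rule of depalatalization — palato-alveolar /tʃ/, /dʒ/ and /ʃ/ become [k], [g] and [s] when no front vowel follows — gives [s].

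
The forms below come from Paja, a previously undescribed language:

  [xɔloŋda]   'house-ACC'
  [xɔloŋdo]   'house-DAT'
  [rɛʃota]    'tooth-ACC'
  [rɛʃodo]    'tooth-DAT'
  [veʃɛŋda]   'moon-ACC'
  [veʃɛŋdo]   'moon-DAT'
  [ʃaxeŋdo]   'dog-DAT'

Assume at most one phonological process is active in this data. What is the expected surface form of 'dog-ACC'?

The ACC morpheme has two allomorphs, [-da] and [-ta].
By contrast the DAT suffix keeps its initial [d] throughout — that segment must be underlying.
So the underlying form is /-ta/, and voiceless stops become voiced after a nasal.
After 'dog', which ends in a nasal, the suffix surfaces as [-da], giving [ʃaxeŋda].

[ʃaxeŋda]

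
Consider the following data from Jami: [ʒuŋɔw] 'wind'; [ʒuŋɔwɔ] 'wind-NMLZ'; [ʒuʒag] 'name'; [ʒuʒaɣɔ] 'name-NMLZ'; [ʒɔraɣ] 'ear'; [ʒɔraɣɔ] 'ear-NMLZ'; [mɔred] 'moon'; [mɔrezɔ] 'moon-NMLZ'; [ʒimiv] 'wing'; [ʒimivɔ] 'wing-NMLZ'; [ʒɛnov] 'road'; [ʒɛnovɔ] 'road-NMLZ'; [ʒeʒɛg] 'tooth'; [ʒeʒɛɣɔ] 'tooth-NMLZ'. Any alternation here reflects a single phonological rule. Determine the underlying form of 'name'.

/ʒuʒag/

'name' shows [g] ~ [ɣ] at the end of the stem ([ʒuʒag] vs [ʒuʒaɣɔ]).
Compare 'ear', with invariant [ɣ] in [ʒɔraɣ] and [ʒɔraɣɔ]: an analysis with underlying /ɣ/ and a rule producing [g] in isolation would wrongly predict alternation here too.
So /g/ is underlying, and a rule of intervocalic spirantization — voiced stops become fricatives between vowels — gives [ɣ].
Hence 'name' is /ʒuʒag/ underlyingly.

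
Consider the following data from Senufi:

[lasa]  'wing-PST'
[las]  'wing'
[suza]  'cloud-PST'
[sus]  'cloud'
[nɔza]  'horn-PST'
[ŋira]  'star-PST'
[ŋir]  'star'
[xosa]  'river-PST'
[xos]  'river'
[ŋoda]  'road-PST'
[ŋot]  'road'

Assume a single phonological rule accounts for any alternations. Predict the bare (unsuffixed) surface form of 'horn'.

[nɔs]

The stem for 'cloud' ends in [z] in [suza] but [s] in [sus].
The stem 'wing' ([lasa], [las]) shows [s] unchanged in both environments, so [s] cannot be basic with [z] derived before the PST suffix.
So /z/ is underlying, and a rule of word-final obstruent devoicing — voiced obstruents become voiceless word-finally — gives [s].
From [nɔza] the stem 'horn' is /nɔz/; word-finally this yields [nɔs].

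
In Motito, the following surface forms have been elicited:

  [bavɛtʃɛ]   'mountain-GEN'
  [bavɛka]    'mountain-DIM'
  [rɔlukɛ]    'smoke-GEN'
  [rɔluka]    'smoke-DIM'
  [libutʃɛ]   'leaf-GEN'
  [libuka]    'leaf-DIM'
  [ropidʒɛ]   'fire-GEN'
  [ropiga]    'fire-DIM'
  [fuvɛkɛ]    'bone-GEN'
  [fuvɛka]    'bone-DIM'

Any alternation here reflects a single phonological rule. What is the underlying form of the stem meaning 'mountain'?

The root 'mountain' surfaces as [bavɛtʃɛ] and [bavɛka], with a stem-final [tʃ] ~ [k] alternation.
But 'smoke' keeps [k] in both environments ([rɔlukɛ], [rɔluka]), so there is no rule changing /k/ to [tʃ] before the GEN suffix.
The alternation reflects depalatalization: palato-alveolar /tʃ/ and /dʒ/ become [k] and [g] when no front vowel follows. /tʃ/ is underlying.

/bavɛtʃ/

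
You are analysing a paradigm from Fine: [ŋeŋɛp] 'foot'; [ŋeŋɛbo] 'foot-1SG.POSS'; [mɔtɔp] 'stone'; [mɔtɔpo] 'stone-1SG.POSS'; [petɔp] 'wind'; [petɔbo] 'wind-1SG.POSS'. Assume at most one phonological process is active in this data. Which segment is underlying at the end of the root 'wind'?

The root 'wind' surfaces as [petɔp] and [petɔbo], with a stem-final [p] ~ [b] alternation.
But 'stone' keeps [p] in both environments ([mɔtɔp], [mɔtɔpo]), so there is no rule changing /p/ to [b] before the 1SG.POSS suffix.
The alternation reflects word-final obstruent devoicing: voiced obstruents become voiceless word-finally. /b/ is underlying.

/b/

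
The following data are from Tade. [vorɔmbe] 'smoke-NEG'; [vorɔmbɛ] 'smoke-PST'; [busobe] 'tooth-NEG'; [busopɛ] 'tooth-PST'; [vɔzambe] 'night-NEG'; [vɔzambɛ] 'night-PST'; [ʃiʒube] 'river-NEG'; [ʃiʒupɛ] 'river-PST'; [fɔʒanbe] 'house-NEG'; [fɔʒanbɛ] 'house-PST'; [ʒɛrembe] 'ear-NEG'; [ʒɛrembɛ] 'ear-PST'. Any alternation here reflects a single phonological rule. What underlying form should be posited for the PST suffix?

The PST suffix surfaces as [-bɛ] and [-pɛ], depending on the final segment of the stem.
The NEG suffix, which begins with [b], is invariant after every stem; so [b] is not altered by any rule here.
The PST suffix is therefore /-pɛ/ underlyingly, with post-nasal voicing: voiceless stops become voiced after a nasal.

/-pɛ/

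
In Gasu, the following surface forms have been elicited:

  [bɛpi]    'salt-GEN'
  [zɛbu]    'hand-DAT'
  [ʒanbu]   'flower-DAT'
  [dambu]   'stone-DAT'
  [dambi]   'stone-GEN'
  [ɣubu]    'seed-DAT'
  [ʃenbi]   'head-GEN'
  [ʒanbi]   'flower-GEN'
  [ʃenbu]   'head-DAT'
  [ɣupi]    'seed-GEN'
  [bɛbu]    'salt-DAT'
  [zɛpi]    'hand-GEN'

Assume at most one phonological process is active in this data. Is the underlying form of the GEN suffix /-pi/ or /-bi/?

The GEN suffix surfaces as [-bi] and [-pi], depending on the final segment of the stem.
The DAT suffix, which begins with [b], is invariant after every stem; so [b] is not altered by any rule here.
The GEN suffix is therefore /-pi/ underlyingly, with post-nasal voicing: voiceless stops become voiced after a nasal.

/-pi/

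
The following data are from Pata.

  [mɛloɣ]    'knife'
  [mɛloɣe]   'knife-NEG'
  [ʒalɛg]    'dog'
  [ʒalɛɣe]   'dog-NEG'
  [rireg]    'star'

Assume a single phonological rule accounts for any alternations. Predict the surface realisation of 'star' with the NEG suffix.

[rireɣe]

'dog' shows [g] ~ [ɣ] at the end of the stem ([ʒalɛg] vs [ʒalɛɣe]).
Compare 'knife', with invariant [ɣ] in [mɛloɣ] and [mɛloɣe]: an analysis with underlying /ɣ/ and a rule producing [g] in isolation would wrongly predict alternation here too.
The underlying segment must be /g/; voiced stops become fricatives between vowels, yielding [ɣ] there.
The one attested form of 'star', [rireg], shows underlying /rireg/. Applying the same rule between vowels gives [rireɣe].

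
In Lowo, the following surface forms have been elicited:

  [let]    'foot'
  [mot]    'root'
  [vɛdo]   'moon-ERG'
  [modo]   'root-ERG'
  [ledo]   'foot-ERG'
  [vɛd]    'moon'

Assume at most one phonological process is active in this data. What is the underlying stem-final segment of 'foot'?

In [ledo] and [let] the final segment of 'foot' alternates: [d] ~ [t].
The stem 'moon' ([vɛdo], [vɛd]) shows [d] unchanged in both environments, so [d] cannot be basic with [t] derived in isolation.
Therefore /t/ is basic and [d] is derived by intervocalic voicing (voiceless stops become voiced between vowels).

/t/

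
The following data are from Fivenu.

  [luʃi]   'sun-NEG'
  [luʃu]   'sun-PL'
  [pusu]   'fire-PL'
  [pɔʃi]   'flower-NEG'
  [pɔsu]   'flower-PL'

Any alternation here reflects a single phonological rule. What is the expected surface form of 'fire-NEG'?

The stem for 'flower' ends in [ʃ] in [pɔʃi] but [s] in [pɔsu].
The stem 'sun' ([luʃi], [luʃu]) shows [ʃ] unchanged in both environments, so [ʃ] cannot be basic with [s] derived before the PL suffix.
Therefore /s/ is basic and [ʃ] is derived by palatalization before a front vowel (/s/ becomes palato-alveolar [ʃ] before a front vowel).
The one attested form of 'fire', [pusu], shows underlying /pus/. Applying the same rule before a front vowel gives [puʃi].

[puʃi]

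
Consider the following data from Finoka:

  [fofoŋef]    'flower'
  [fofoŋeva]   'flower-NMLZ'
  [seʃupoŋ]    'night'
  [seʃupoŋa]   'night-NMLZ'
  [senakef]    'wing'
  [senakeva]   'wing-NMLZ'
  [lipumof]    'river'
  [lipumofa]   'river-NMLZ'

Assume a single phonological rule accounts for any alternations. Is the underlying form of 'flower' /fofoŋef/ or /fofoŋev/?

/fofoŋev/

The root 'flower' surfaces as [fofoŋef] and [fofoŋeva], with a stem-final [f] ~ [v] alternation.
The stem 'river' ([lipumof], [lipumofa]) shows [f] unchanged in both environments, so [f] cannot be basic with [v] derived before the NMLZ suffix.
So /v/ is underlying, and a rule of word-final obstruent devoicing — voiced obstruents become voiceless word-finally — gives [f].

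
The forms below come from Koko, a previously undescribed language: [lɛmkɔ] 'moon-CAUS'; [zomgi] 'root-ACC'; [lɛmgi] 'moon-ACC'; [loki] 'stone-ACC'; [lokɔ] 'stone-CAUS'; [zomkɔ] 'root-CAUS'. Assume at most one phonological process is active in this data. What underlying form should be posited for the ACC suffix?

/-gi/

The ACC morpheme has two allomorphs, [-gi] and [-ki].
By contrast the CAUS suffix keeps its initial [k] throughout — that segment must be underlying.
The ACC suffix is therefore /-gi/ underlyingly, with post-vocalic devoicing: voiced stops become voiceless after a vowel.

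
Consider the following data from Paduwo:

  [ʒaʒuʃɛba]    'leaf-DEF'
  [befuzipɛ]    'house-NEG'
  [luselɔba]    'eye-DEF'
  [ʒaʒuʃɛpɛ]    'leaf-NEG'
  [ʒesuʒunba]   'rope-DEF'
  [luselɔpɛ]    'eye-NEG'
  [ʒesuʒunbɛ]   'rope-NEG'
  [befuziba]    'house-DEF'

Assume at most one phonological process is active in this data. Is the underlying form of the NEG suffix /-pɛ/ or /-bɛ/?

/-pɛ/

The NEG morpheme has two allomorphs, [-bɛ] and [-pɛ].
The DEF suffix, which begins with [b], is invariant after every stem; so [b] is not altered by any rule here.
The NEG suffix is therefore /-pɛ/ underlyingly, with post-nasal voicing: voiceless stops become voiced after a nasal.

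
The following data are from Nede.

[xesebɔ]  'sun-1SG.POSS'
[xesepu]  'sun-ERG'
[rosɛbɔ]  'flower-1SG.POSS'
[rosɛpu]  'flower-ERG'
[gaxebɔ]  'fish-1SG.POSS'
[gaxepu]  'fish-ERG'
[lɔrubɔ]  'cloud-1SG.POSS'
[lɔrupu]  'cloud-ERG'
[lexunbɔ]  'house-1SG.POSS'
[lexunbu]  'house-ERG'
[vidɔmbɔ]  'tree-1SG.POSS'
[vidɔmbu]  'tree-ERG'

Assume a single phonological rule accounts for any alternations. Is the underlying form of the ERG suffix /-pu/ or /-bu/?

The ERG suffix surfaces as [-bu] and [-pu], depending on the final segment of the stem.
By contrast the 1SG.POSS suffix keeps its initial [b] throughout — that segment must be underlying.
The ERG suffix is therefore /-pu/ underlyingly, with post-nasal voicing: voiceless stops become voiced after a nasal.

/-pu/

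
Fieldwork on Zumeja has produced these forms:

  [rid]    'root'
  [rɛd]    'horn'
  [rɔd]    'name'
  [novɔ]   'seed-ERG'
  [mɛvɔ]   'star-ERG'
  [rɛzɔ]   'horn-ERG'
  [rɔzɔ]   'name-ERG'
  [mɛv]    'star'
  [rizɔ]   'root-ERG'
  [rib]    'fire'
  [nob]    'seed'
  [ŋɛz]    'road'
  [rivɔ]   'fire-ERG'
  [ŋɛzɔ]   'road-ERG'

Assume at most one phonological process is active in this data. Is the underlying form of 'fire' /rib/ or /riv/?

In [rivɔ] and [rib] the final segment of 'fire' alternates: [v] ~ [b].
Compare 'star', with invariant [v] in [mɛvɔ] and [mɛv]: an analysis with underlying /v/ and a rule producing [b] in isolation would wrongly predict alternation here too.
The alternation reflects intervocalic spirantization: voiced stops become fricatives between vowels. /b/ is underlying.

/rib/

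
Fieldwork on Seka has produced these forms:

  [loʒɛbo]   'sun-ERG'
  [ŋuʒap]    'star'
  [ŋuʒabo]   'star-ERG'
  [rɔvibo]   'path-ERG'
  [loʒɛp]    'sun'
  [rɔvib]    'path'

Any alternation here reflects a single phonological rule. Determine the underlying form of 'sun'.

/loʒɛp/

The root 'sun' surfaces as [loʒɛp] and [loʒɛbo], with a stem-final [p] ~ [b] alternation.
If /b/ were underlying and a rule turned it into [p] in isolation, 'path' would also alternate; but it has [b] in both [rɔvib] and [rɔvibo].
The alternation reflects intervocalic voicing: voiceless stops become voiced between vowels. /p/ is underlying.
So 'sun' = /loʒɛp/.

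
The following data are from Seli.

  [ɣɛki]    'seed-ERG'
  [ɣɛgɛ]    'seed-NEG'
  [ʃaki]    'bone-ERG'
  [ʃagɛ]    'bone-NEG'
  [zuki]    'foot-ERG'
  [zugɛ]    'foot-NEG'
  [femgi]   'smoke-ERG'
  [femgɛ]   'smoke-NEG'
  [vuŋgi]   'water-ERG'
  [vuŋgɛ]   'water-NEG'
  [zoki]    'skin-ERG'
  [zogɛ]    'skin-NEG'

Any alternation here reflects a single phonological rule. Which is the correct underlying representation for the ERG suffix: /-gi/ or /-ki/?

The ERG suffix surfaces as [-gi] and [-ki], depending on the final segment of the stem.
The NEG suffix, which begins with [g], is invariant after every stem; so [g] is not altered by any rule here.
So the underlying form is /-ki/, and voiceless stops become voiced after a nasal.

/-ki/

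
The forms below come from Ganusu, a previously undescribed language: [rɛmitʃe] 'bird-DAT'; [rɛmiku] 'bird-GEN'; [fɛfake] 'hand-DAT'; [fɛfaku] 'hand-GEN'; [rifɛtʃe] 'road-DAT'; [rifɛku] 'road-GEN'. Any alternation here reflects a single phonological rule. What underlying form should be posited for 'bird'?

/rɛmitʃ/

The stem for 'bird' ends in [tʃ] in [rɛmitʃe] but [k] in [rɛmiku].
But 'hand' keeps [k] in both environments ([fɛfake], [fɛfaku]), so there is no rule changing /k/ to [tʃ] before the DAT suffix.
So /tʃ/ is underlying, and a rule of depalatalization — palato-alveolar /tʃ/ becomes [k] when no front vowel follows — gives [k].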